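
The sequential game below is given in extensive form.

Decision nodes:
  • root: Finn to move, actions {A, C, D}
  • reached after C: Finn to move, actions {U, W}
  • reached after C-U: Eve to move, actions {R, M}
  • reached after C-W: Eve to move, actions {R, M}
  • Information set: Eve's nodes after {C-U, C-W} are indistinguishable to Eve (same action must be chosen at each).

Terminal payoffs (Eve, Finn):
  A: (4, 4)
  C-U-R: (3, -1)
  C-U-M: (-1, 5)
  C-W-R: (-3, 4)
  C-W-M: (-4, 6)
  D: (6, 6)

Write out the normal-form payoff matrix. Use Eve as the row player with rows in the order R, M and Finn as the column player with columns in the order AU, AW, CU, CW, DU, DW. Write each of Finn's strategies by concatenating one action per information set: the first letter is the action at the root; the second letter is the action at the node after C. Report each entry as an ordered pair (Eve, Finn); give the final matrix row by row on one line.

           AU       AW       CU       CW       DU       DW
   R    (4,4)    (4,4)   (3,-1)   (-3,4)    (6,6)    (6,6)
   M    (4,4)    (4,4)   (-1,5)   (-4,6)    (6,6)    (6,6)

R: (4,4) (4,4) (3,-1) (-3,4) (6,6) (6,6) | M: (4,4) (4,4) (-1,5) (-4,6) (6,6) (6,6)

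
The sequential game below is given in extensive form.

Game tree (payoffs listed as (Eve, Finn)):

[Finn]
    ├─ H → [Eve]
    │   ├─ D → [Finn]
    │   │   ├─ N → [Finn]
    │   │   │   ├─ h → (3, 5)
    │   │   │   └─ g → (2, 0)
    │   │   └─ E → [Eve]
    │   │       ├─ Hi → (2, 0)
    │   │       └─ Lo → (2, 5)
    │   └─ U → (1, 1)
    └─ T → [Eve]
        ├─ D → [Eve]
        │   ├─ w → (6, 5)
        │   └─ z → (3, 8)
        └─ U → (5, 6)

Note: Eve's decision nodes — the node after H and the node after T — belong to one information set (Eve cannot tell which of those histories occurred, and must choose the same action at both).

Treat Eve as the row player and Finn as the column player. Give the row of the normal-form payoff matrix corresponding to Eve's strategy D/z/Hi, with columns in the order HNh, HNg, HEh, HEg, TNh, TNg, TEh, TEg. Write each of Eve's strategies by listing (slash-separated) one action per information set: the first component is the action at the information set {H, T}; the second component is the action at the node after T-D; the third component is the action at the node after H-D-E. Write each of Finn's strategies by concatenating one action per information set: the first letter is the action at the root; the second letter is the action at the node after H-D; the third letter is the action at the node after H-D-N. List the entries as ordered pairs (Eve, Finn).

vs HNh: Finn plays H → Eve plays D at [H] → Finn plays N at [H-D] → Finn plays h at [H-D-N] → (3, 5)
vs HNg: Finn plays H → Eve plays D at [H] → Finn plays N at [H-D] → Finn plays g at [H-D-N] → (2, 0)
vs HEh: Finn plays H → Eve plays D at [H] → Finn plays E at [H-D] → Eve plays Hi at [H-D-E] → (2, 0)
vs HEg: Finn plays H → Eve plays D at [H] → Finn plays E at [H-D] → Eve plays Hi at [H-D-E] → (2, 0)
vs TNh: Finn plays T → Eve plays D at [T] → Eve plays z at [T-D] → (3, 8)
vs TNg: Finn plays T → Eve plays D at [T] → Eve plays z at [T-D] → (3, 8)
vs TEh: Finn plays T → Eve plays D at [T] → Eve plays z at [T-D] → (3, 8)
vs TEg: Finn plays T → Eve plays D at [T] → Eve plays z at [T-D] → (3, 8)

(3,5) (2,0) (2,0) (2,0) (3,8) (3,8) (3,8) (3,8)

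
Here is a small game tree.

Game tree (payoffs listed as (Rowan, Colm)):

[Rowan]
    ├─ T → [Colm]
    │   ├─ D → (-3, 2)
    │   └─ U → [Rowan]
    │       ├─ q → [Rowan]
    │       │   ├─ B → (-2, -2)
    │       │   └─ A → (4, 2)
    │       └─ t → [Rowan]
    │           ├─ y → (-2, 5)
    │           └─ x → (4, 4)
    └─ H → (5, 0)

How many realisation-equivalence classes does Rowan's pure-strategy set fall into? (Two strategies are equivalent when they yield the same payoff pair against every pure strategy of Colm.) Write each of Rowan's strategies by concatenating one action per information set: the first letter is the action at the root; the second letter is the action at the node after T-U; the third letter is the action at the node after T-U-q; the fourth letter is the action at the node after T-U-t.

5

Rowan has 16 pure strategies: TqBy, TqBx, TqAy, TqAx, TtBy, TtBx, TtAy, TtAx, HqBy, HqBx, HqAy, HqAx, HtBy, HtBx, HtAy, HtAx. Columns: D, U.
{TqBy, TqBx} → row (-3,2) (-2,-2)
{TqAy, TqAx} → row (-3,2) (4,2)
{TtBy, TtAy} → row (-3,2) (-2,5)
{TtBx, TtAx} → row (-3,2) (4,4)
{HqBy, HqBx, HqAy, HqAx, HtBy, HtBx, HtAy, HtAx} → row (5,0) (5,0)
That's 5 distinct rows out of 16 strategies.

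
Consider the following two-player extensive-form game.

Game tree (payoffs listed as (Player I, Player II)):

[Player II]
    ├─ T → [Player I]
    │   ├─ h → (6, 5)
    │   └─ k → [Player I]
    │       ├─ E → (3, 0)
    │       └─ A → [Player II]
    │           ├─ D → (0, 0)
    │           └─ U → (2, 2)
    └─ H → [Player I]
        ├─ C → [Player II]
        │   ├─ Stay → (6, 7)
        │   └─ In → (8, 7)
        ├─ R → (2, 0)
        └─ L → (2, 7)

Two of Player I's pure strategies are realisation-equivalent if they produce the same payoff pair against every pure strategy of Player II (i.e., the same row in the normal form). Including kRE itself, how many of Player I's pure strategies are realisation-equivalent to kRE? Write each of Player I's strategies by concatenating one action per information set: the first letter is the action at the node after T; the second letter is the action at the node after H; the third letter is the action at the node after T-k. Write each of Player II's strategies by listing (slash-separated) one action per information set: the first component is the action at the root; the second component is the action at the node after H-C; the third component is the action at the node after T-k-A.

Row for kRE (columns T/Stay/D, T/Stay/U, T/In/D, T/In/U, H/Stay/D, H/Stay/U, H/In/D, H/In/U): (3,0) (3,0) (3,0) (3,0) (2,0) (2,0) (2,0) (2,0).
Every one of Player I's information sets is on the play path for some reply by Player II when Player I follows kRE.
Changing the action at any of them therefore changes at least one column, so only kRE itself gives this row.

1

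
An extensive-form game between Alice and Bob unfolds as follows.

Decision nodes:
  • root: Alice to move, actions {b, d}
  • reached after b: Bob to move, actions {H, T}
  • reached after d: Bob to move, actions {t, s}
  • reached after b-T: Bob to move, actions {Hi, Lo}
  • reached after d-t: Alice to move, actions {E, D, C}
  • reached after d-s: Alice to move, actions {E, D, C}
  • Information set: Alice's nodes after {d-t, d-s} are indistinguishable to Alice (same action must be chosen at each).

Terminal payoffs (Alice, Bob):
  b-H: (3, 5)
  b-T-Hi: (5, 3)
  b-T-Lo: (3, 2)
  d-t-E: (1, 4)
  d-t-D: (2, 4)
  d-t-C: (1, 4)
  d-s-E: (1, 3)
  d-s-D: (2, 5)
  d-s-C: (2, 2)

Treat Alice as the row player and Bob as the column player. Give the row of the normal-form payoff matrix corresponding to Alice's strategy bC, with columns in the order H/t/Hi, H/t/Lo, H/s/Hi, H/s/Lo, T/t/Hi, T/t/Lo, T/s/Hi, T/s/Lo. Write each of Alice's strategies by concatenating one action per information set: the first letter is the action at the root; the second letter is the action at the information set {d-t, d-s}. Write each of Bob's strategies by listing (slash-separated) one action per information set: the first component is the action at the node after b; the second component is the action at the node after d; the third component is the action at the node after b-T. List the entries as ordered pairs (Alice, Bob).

vs H/t/Hi: Alice plays b → Bob plays H at [b] → (3, 5)
vs H/t/Lo: Alice plays b → Bob plays H at [b] → (3, 5)
vs H/s/Hi: Alice plays b → Bob plays H at [b] → (3, 5)
vs H/s/Lo: Alice plays b → Bob plays H at [b] → (3, 5)
vs T/t/Hi: Alice plays b → Bob plays T at [b] → Bob plays Hi at [b-T] → (5, 3)
vs T/t/Lo: Alice plays b → Bob plays T at [b] → Bob plays Lo at [b-T] → (3, 2)
vs T/s/Hi: Alice plays b → Bob plays T at [b] → Bob plays Hi at [b-T] → (5, 3)
vs T/s/Lo: Alice plays b → Bob plays T at [b] → Bob plays Lo at [b-T] → (3, 2)

(3,5) (3,5) (3,5) (3,5) (5,3) (3,2) (5,3) (3,2)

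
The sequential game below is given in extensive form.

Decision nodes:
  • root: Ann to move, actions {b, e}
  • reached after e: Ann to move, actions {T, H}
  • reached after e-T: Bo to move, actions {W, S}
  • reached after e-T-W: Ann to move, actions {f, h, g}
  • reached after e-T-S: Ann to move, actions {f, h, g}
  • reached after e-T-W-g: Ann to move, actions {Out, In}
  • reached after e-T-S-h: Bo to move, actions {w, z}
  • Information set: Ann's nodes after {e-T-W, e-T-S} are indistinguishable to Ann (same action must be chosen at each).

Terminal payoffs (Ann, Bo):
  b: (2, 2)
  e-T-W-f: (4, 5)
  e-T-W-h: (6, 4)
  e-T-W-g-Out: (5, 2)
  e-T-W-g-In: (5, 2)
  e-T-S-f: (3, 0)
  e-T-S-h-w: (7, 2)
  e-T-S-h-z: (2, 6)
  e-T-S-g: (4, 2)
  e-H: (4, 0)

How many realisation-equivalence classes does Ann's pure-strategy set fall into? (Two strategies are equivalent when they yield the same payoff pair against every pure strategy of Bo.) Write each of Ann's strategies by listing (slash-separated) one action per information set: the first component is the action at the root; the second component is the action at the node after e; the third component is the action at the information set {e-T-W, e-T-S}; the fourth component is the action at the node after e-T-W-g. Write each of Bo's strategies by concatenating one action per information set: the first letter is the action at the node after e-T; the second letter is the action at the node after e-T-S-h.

Ann has 24 pure strategies: b/T/f/Out, b/T/f/In, b/T/h/Out, b/T/h/In, b/T/g/Out, b/T/g/In, b/H/f/Out, b/H/f/In, b/H/h/Out, b/H/h/In, b/H/g/Out, b/H/g/In, e/T/f/Out, e/T/f/In, e/T/h/Out, e/T/h/In, e/T/g/Out, e/T/g/In, e/H/f/Out, e/H/f/In, e/H/h/Out, e/H/h/In, e/H/g/Out, e/H/g/In. Columns: Ww, Wz, Sw, Sz.
{b/T/f/Out, b/T/f/In, b/T/h/Out, b/T/h/In, b/T/g/Out, b/T/g/In, b/H/f/Out, b/H/f/In, b/H/h/Out, b/H/h/In, b/H/g/Out, b/H/g/In} → row (2,2) (2,2) (2,2) (2,2)
{e/T/f/Out, e/T/f/In} → row (4,5) (4,5) (3,0) (3,0)
{e/T/h/Out, e/T/h/In} → row (6,4) (6,4) (7,2) (2,6)
{e/T/g/Out, e/T/g/In} → row (5,2) (5,2) (4,2) (4,2)
{e/H/f/Out, e/H/f/In, e/H/h/Out, e/H/h/In, e/H/g/Out, e/H/g/In} → row (4,0) (4,0) (4,0) (4,0)
That's 5 distinct rows out of 24 strategies.

5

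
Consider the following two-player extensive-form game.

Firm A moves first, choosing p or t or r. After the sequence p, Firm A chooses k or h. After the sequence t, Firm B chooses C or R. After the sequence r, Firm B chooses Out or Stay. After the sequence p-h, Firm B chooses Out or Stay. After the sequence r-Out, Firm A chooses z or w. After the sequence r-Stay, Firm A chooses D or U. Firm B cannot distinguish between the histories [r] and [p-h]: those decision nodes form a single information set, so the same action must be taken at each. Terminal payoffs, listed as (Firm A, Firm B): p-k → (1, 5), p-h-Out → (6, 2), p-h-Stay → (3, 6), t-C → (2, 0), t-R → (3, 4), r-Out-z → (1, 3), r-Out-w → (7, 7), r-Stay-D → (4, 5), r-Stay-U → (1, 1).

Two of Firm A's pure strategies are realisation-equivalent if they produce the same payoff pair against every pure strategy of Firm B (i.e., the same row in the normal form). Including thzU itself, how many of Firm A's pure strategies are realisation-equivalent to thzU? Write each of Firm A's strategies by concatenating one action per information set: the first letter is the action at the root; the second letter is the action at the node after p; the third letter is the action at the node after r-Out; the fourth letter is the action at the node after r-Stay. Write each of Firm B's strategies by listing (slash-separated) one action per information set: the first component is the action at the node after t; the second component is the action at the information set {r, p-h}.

8

Row for thzU (columns C/Out, C/Stay, R/Out, R/Stay): (2,0) (2,0) (3,4) (3,4).
Under thzU, Firm A's choice at the node after p and at the node after r-Out and at the node after r-Stay can never be reached regardless of what Firm B does, so varying those choices leaves every outcome unchanged.
Holding the reachable choices fixed and varying the unreachable ones freely already gives 2 × 2 × 2 = 8 equivalent strategies.
No other strategy reproduces this row, so those 8 are the full class: tkzD, tkzU, tkwD, tkwU, thzD, thzU, thwD, thwU.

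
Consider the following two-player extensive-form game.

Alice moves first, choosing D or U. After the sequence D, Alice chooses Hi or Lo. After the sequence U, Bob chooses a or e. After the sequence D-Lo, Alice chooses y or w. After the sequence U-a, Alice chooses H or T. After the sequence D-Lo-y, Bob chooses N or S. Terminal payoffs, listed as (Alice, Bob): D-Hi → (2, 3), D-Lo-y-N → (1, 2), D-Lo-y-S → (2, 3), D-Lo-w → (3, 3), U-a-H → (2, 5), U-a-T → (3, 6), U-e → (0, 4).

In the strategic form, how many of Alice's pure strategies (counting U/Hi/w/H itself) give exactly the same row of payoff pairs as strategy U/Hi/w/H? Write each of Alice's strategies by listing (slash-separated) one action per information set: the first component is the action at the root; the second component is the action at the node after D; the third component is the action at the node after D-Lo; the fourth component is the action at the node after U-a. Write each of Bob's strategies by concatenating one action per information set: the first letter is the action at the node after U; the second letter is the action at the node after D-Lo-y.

Row for U/Hi/w/H (columns aN, aS, eN, eS): (2,5) (2,5) (0,4) (0,4).
Under U/Hi/w/H, Alice's choice at the node after D and at the node after D-Lo can never be reached regardless of what Bob does, so varying those choices leaves every outcome unchanged.
Holding the reachable choices fixed and varying the unreachable ones freely already gives 2 × 2 = 4 equivalent strategies.
No other strategy reproduces this row, so those 4 are the full class: U/Hi/y/H, U/Hi/w/H, U/Lo/y/H, U/Lo/w/H.

4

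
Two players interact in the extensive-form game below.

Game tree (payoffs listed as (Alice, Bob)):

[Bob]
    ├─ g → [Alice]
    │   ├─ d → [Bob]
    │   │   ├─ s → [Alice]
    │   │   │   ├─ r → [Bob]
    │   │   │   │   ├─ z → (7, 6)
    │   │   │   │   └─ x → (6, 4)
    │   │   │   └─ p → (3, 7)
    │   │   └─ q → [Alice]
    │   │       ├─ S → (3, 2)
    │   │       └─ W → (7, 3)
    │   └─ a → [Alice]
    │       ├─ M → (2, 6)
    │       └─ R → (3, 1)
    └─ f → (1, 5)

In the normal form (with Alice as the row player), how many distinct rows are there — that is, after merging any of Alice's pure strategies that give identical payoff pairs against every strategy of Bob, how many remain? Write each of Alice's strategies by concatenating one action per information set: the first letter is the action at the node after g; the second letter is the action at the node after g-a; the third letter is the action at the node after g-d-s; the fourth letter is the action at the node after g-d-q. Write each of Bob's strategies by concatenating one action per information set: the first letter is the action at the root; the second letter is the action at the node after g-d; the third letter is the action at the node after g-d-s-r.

6

Alice has 16 pure strategies: dMrS, dMrW, dMpS, dMpW, dRrS, dRrW, dRpS, dRpW, aMrS, aMrW, aMpS, aMpW, aRrS, aRrW, aRpS, aRpW. Columns: gsz, gsx, gqz, gqx, fsz, fsx, fqz, fqx.
{dMrS, dRrS} → row (7,6) (6,4) (3,2) (3,2) (1,5) (1,5) (1,5) (1,5)
{dMrW, dRrW} → row (7,6) (6,4) (7,3) (7,3) (1,5) (1,5) (1,5) (1,5)
{dMpS, dRpS} → row (3,7) (3,7) (3,2) (3,2) (1,5) (1,5) (1,5) (1,5)
{dMpW, dRpW} → row (3,7) (3,7) (7,3) (7,3) (1,5) (1,5) (1,5) (1,5)
{aMrS, aMrW, aMpS, aMpW} → row (2,6) (2,6) (2,6) (2,6) (1,5) (1,5) (1,5) (1,5)
{aRrS, aRrW, aRpS, aRpW} → row (3,1) (3,1) (3,1) (3,1) (1,5) (1,5) (1,5) (1,5)
That's 6 distinct rows out of 16 strategies.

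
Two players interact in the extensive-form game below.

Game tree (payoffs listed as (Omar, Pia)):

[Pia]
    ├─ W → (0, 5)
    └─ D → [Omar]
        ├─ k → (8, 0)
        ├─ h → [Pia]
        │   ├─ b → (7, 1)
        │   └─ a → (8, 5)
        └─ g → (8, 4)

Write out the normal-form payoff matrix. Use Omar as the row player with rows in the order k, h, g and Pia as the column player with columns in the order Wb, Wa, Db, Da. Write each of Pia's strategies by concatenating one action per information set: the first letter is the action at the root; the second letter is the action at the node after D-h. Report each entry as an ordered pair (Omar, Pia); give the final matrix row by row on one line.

Row k: Wb→(0,5), Wa→(0,5), Db→(8,0), Da→(8,0)
Row h: Wb→(0,5), Wa→(0,5), Db→(7,1), Da→(8,5)
Row g: Wb→(0,5), Wa→(0,5), Db→(8,4), Da→(8,4)

k: (0,5) (0,5) (8,0) (8,0) | h: (0,5) (0,5) (7,1) (8,5) | g: (0,5) (0,5) (8,4) (8,4)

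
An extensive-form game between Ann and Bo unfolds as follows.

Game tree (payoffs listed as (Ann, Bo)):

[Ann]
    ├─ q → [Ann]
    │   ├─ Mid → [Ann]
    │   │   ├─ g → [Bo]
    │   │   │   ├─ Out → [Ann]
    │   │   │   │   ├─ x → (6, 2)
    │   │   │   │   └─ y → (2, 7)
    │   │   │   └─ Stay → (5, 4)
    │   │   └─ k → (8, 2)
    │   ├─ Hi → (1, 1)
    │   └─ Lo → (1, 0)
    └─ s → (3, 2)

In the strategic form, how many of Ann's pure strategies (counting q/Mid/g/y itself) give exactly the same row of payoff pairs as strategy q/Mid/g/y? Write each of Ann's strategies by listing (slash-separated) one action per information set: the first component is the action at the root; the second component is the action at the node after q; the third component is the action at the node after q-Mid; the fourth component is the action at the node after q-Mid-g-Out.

1

Row for q/Mid/g/y (columns Out, Stay): (2,7) (5,4).
Every one of Ann's information sets is on the play path for some reply by Bo when Ann follows q/Mid/g/y.
Changing the action at any of them therefore changes at least one column, so only q/Mid/g/y itself gives this row.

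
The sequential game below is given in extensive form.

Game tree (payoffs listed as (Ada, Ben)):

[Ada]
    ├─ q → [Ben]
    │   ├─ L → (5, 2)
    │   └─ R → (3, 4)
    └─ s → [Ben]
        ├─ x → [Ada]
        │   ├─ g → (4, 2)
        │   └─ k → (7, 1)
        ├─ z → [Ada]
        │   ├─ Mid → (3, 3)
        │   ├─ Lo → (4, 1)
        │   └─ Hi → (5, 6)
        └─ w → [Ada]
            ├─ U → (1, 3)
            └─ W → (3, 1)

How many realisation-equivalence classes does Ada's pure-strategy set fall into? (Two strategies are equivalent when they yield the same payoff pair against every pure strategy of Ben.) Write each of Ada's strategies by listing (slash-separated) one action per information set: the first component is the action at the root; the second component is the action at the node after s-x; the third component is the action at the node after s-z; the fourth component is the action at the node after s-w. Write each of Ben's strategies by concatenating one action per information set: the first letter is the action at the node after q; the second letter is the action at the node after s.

13

Ada has 24 pure strategies: q/g/Mid/U, q/g/Mid/W, q/g/Lo/U, q/g/Lo/W, q/g/Hi/U, q/g/Hi/W, q/k/Mid/U, q/k/Mid/W, q/k/Lo/U, q/k/Lo/W, q/k/Hi/U, q/k/Hi/W, s/g/Mid/U, s/g/Mid/W, s/g/Lo/U, s/g/Lo/W, s/g/Hi/U, s/g/Hi/W, s/k/Mid/U, s/k/Mid/W, s/k/Lo/U, s/k/Lo/W, s/k/Hi/U, s/k/Hi/W. Columns: Lx, Lz, Lw, Rx, Rz, Rw.
{q/g/Mid/U, q/g/Mid/W, q/g/Lo/U, q/g/Lo/W, q/g/Hi/U, q/g/Hi/W, q/k/Mid/U, q/k/Mid/W, q/k/Lo/U, q/k/Lo/W, q/k/Hi/U, q/k/Hi/W} → row (5,2) (5,2) (5,2) (3,4) (3,4) (3,4)
{s/g/Mid/U} → row (4,2) (3,3) (1,3) (4,2) (3,3) (1,3)
{s/g/Mid/W} → row (4,2) (3,3) (3,1) (4,2) (3,3) (3,1)
{s/g/Lo/U} → row (4,2) (4,1) (1,3) (4,2) (4,1) (1,3)
{s/g/Lo/W} → row (4,2) (4,1) (3,1) (4,2) (4,1) (3,1)
{s/g/Hi/U} → row (4,2) (5,6) (1,3) (4,2) (5,6) (1,3)
{s/g/Hi/W} → row (4,2) (5,6) (3,1) (4,2) (5,6) (3,1)
{s/k/Mid/U} → row (7,1) (3,3) (1,3) (7,1) (3,3) (1,3)
{s/k/Mid/W} → row (7,1) (3,3) (3,1) (7,1) (3,3) (3,1)
{s/k/Lo/U} → row (7,1) (4,1) (1,3) (7,1) (4,1) (1,3)
{s/k/Lo/W} → row (7,1) (4,1) (3,1) (7,1) (4,1) (3,1)
{s/k/Hi/U} → row (7,1) (5,6) (1,3) (7,1) (5,6) (1,3)
{s/k/Hi/W} → row (7,1) (5,6) (3,1) (7,1) (5,6) (3,1)
That's 13 distinct rows out of 24 strategies.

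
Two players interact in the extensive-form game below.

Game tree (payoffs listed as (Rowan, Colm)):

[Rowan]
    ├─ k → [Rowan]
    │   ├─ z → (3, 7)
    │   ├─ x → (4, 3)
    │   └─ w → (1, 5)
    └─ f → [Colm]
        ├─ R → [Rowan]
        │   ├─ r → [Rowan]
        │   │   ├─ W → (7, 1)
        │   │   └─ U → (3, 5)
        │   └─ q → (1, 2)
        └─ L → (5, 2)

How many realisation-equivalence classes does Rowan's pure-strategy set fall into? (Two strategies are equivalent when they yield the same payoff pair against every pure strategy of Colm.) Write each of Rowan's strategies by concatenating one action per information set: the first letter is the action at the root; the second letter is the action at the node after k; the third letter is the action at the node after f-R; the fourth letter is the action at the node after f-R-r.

6

Rowan has 24 pure strategies: kzrW, kzrU, kzqW, kzqU, kxrW, kxrU, kxqW, kxqU, kwrW, kwrU, kwqW, kwqU, fzrW, fzrU, fzqW, fzqU, fxrW, fxrU, fxqW, fxqU, fwrW, fwrU, fwqW, fwqU. Columns: R, L.
{kzrW, kzrU, kzqW, kzqU} → row (3,7) (3,7)
{kxrW, kxrU, kxqW, kxqU} → row (4,3) (4,3)
{kwrW, kwrU, kwqW, kwqU} → row (1,5) (1,5)
{fzrW, fxrW, fwrW} → row (7,1) (5,2)
{fzrU, fxrU, fwrU} → row (3,5) (5,2)
{fzqW, fzqU, fxqW, fxqU, fwqW, fwqU} → row (1,2) (5,2)
That's 6 distinct rows out of 24 strategies.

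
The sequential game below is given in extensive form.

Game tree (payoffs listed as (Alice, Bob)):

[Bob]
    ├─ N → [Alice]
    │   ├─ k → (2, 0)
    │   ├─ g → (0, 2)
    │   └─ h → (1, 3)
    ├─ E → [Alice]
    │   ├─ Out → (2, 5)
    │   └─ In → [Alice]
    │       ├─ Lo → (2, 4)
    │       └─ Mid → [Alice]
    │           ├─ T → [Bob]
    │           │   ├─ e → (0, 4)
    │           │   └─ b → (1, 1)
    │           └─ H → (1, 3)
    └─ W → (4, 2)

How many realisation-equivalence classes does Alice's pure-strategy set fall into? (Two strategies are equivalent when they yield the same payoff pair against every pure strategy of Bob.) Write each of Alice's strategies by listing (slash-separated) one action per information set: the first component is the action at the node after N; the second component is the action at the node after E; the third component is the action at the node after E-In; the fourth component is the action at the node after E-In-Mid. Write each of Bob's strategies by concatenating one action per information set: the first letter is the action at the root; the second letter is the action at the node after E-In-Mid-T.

Alice has 24 pure strategies: k/Out/Lo/T, k/Out/Lo/H, k/Out/Mid/T, k/Out/Mid/H, k/In/Lo/T, k/In/Lo/H, k/In/Mid/T, k/In/Mid/H, g/Out/Lo/T, g/Out/Lo/H, g/Out/Mid/T, g/Out/Mid/H, g/In/Lo/T, g/In/Lo/H, g/In/Mid/T, g/In/Mid/H, h/Out/Lo/T, h/Out/Lo/H, h/Out/Mid/T, h/Out/Mid/H, h/In/Lo/T, h/In/Lo/H, h/In/Mid/T, h/In/Mid/H. Columns: Ne, Nb, Ee, Eb, We, Wb.
{k/Out/Lo/T, k/Out/Lo/H, k/Out/Mid/T, k/Out/Mid/H} → row (2,0) (2,0) (2,5) (2,5) (4,2) (4,2)
{k/In/Lo/T, k/In/Lo/H} → row (2,0) (2,0) (2,4) (2,4) (4,2) (4,2)
{k/In/Mid/T} → row (2,0) (2,0) (0,4) (1,1) (4,2) (4,2)
{k/In/Mid/H} → row (2,0) (2,0) (1,3) (1,3) (4,2) (4,2)
{g/Out/Lo/T, g/Out/Lo/H, g/Out/Mid/T, g/Out/Mid/H} → row (0,2) (0,2) (2,5) (2,5) (4,2) (4,2)
{g/In/Lo/T, g/In/Lo/H} → row (0,2) (0,2) (2,4) (2,4) (4,2) (4,2)
{g/In/Mid/T} → row (0,2) (0,2) (0,4) (1,1) (4,2) (4,2)
{g/In/Mid/H} → row (0,2) (0,2) (1,3) (1,3) (4,2) (4,2)
{h/Out/Lo/T, h/Out/Lo/H, h/Out/Mid/T, h/Out/Mid/H} → row (1,3) (1,3) (2,5) (2,5) (4,2) (4,2)
{h/In/Lo/T, h/In/Lo/H} → row (1,3) (1,3) (2,4) (2,4) (4,2) (4,2)
{h/In/Mid/T} → row (1,3) (1,3) (0,4) (1,1) (4,2) (4,2)
{h/In/Mid/H} → row (1,3) (1,3) (1,3) (1,3) (4,2) (4,2)
That's 12 distinct rows out of 24 strategies.

12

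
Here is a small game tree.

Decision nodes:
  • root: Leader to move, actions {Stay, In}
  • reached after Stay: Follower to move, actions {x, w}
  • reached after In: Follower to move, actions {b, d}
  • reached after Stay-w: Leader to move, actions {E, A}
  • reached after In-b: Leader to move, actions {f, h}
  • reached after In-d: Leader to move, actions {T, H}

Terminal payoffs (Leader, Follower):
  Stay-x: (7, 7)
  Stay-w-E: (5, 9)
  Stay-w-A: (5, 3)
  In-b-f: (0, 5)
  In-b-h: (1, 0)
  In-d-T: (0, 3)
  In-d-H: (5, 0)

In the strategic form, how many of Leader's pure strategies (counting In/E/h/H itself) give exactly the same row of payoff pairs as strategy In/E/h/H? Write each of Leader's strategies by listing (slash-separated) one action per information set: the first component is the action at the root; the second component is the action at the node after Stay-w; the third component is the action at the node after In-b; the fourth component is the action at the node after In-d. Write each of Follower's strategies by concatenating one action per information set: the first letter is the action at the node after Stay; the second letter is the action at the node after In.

2

Row for In/E/h/H (columns xb, xd, wb, wd): (1,0) (5,0) (1,0) (5,0).
Under In/E/h/H, Leader's choice at the node after Stay-w can never be reached regardless of what Follower does, so varying those choices leaves every outcome unchanged.
Holding the reachable choices fixed and varying the unreachable one freely already gives 2 equivalent strategies.
No other strategy reproduces this row, so those 2 are the full class: In/E/h/H, In/A/h/H.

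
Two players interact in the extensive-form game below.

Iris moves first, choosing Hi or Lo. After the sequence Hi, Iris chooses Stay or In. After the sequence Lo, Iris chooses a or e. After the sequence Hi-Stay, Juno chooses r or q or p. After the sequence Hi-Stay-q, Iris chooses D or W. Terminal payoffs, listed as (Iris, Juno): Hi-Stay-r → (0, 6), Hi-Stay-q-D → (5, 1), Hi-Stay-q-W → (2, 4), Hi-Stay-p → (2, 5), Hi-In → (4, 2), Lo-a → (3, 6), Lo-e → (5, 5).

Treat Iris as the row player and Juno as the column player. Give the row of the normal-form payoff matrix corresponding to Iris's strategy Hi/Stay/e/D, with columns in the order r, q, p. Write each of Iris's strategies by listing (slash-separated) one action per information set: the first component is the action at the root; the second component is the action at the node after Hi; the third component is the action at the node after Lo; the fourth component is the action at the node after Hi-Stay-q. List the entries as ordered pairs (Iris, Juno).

vs r: Iris plays Hi → Iris plays Stay at [Hi] → Juno plays r at [Hi-Stay] → (0, 6)
vs q: Iris plays Hi → Iris plays Stay at [Hi] → Juno plays q at [Hi-Stay] → Iris plays D at [Hi-Stay-q] → (5, 1)
vs p: Iris plays Hi → Iris plays Stay at [Hi] → Juno plays p at [Hi-Stay] → (2, 5)

(0,6) (5,1) (2,5)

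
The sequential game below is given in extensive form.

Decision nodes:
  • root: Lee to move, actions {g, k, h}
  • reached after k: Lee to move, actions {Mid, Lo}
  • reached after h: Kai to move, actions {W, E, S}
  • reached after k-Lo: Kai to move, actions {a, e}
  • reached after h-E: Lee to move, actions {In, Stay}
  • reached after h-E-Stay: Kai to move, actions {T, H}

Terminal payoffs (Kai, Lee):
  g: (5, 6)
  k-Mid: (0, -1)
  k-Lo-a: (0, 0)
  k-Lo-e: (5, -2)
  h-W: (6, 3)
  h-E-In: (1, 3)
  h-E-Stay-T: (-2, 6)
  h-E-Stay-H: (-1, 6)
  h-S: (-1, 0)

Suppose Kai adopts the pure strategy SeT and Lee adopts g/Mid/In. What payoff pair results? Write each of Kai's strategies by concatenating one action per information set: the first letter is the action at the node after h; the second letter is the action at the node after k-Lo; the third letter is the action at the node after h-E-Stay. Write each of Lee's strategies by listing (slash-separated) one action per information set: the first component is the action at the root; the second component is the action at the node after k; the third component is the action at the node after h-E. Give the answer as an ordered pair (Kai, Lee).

(5, 6)

Trace the play path from the root:
  Lee plays g
→ terminal payoff (5, 6).
(Kai's choice at the node after h is never reached on this path, so it doesn't affect the outcome.)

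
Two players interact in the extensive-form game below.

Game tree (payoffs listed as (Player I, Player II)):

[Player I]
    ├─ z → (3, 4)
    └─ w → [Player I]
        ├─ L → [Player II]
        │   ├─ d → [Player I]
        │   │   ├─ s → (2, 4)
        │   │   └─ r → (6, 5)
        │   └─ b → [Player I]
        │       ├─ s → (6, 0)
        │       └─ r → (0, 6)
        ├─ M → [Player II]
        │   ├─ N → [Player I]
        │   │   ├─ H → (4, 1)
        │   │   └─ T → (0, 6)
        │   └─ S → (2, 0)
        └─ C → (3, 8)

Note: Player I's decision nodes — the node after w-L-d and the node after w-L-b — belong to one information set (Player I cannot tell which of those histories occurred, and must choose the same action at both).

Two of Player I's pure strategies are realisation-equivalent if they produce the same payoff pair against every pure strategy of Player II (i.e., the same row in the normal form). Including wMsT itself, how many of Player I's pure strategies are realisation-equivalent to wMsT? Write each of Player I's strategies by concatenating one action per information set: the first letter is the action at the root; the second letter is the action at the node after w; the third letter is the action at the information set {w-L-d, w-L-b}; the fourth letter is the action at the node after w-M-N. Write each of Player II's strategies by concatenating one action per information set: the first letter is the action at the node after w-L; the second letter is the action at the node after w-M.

Row for wMsT (columns dN, dS, bN, bS): (0,6) (2,0) (0,6) (2,0).
Under wMsT, Player I's choice at the information set {w-L-d, w-L-b} can never be reached regardless of what Player II does, so varying those choices leaves every outcome unchanged.
Holding the reachable choices fixed and varying the unreachable one freely already gives 2 equivalent strategies.
No other strategy reproduces this row, so those 2 are the full class: wMsT, wMrT.

2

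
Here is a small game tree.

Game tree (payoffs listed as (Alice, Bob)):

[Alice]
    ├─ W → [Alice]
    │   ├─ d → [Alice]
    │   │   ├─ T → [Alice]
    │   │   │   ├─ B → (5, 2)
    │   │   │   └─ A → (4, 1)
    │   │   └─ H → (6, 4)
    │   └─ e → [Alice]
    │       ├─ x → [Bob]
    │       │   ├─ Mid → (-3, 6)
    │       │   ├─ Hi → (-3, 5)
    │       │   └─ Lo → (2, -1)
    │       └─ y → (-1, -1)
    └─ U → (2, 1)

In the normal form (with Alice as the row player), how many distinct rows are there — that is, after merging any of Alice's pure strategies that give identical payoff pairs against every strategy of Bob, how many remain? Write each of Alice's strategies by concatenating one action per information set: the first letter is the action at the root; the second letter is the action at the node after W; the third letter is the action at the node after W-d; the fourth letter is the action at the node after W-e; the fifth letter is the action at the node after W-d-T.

6

Alice has 32 pure strategies: WdTxB, WdTxA, WdTyB, WdTyA, WdHxB, WdHxA, WdHyB, WdHyA, WeTxB, WeTxA, WeTyB, WeTyA, WeHxB, WeHxA, WeHyB, WeHyA, UdTxB, UdTxA, UdTyB, UdTyA, UdHxB, UdHxA, UdHyB, UdHyA, UeTxB, UeTxA, UeTyB, UeTyA, UeHxB, UeHxA, UeHyB, UeHyA. Columns: Mid, Hi, Lo.
{WdTxB, WdTyB} → row (5,2) (5,2) (5,2)
{WdTxA, WdTyA} → row (4,1) (4,1) (4,1)
{WdHxB, WdHxA, WdHyB, WdHyA} → row (6,4) (6,4) (6,4)
{WeTxB, WeTxA, WeHxB, WeHxA} → row (-3,6) (-3,5) (2,-1)
{WeTyB, WeTyA, WeHyB, WeHyA} → row (-1,-1) (-1,-1) (-1,-1)
{UdTxB, UdTxA, UdTyB, UdTyA, UdHxB, UdHxA, UdHyB, UdHyA, UeTxB, UeTxA, UeTyB, UeTyA, UeHxB, UeHxA, UeHyB, UeHyA} → row (2,1) (2,1) (2,1)
That's 6 distinct rows out of 32 strategies.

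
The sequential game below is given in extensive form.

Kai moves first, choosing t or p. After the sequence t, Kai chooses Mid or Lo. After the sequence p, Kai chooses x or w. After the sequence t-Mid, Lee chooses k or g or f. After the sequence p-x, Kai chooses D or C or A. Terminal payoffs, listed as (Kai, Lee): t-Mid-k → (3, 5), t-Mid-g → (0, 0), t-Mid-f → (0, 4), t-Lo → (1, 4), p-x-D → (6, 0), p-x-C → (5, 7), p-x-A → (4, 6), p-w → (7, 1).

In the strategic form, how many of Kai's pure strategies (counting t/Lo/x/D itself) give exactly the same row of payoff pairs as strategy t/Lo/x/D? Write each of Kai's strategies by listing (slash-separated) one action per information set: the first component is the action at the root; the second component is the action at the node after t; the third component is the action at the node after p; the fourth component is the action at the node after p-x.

6

Row for t/Lo/x/D (columns k, g, f): (1,4) (1,4) (1,4).
Under t/Lo/x/D, Kai's choice at the node after p and at the node after p-x can never be reached regardless of what Lee does, so varying those choices leaves every outcome unchanged.
Holding the reachable choices fixed and varying the unreachable ones freely already gives 2 × 3 = 6 equivalent strategies.
No other strategy reproduces this row, so those 6 are the full class: t/Lo/x/D, t/Lo/x/C, t/Lo/x/A, t/Lo/w/D, t/Lo/w/C, t/Lo/w/A.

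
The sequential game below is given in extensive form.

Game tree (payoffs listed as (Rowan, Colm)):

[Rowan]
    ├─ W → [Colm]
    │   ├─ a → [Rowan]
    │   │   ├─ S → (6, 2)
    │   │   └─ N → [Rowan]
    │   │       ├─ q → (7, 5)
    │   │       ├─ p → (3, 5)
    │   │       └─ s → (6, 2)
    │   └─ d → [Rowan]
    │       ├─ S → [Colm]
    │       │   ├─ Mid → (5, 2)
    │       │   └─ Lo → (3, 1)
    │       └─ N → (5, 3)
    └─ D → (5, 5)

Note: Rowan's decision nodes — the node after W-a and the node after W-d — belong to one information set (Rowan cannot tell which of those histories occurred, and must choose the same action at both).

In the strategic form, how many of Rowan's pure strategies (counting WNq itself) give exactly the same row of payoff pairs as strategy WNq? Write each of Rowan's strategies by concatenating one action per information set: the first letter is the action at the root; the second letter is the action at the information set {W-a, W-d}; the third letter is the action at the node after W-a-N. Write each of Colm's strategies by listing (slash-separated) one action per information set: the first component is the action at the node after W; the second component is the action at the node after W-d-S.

1

Row for WNq (columns a/Mid, a/Lo, d/Mid, d/Lo): (7,5) (7,5) (5,3) (5,3).
Every one of Rowan's information sets is on the play path for some reply by Colm when Rowan follows WNq.
Changing the action at any of them therefore changes at least one column, so only WNq itself gives this row.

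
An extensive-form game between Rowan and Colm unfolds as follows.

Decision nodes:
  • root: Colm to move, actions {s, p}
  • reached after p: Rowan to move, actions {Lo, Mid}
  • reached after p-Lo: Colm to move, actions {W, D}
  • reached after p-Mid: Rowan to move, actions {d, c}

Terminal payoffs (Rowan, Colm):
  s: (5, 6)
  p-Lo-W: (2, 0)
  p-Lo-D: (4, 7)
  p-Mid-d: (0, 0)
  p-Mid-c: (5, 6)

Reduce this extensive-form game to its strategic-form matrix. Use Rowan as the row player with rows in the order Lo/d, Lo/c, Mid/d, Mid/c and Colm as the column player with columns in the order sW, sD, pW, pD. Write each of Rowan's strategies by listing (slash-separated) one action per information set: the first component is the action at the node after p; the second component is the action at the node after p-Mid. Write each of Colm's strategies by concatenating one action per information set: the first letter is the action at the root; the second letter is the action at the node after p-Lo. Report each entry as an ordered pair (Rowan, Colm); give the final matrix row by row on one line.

Lo/d: (5,6) (5,6) (2,0) (4,7) | Lo/c: (5,6) (5,6) (2,0) (4,7) | Mid/d: (5,6) (5,6) (0,0) (0,0) | Mid/c: (5,6) (5,6) (5,6) (5,6)

Row Lo/d: sW→(5,6), sD→(5,6), pW→(2,0), pD→(4,7)
Row Lo/c: sW→(5,6), sD→(5,6), pW→(2,0), pD→(4,7)
Row Mid/d: sW→(5,6), sD→(5,6), pW→(0,0), pD→(0,0)
Row Mid/c: sW→(5,6), sD→(5,6), pW→(5,6), pD→(5,6)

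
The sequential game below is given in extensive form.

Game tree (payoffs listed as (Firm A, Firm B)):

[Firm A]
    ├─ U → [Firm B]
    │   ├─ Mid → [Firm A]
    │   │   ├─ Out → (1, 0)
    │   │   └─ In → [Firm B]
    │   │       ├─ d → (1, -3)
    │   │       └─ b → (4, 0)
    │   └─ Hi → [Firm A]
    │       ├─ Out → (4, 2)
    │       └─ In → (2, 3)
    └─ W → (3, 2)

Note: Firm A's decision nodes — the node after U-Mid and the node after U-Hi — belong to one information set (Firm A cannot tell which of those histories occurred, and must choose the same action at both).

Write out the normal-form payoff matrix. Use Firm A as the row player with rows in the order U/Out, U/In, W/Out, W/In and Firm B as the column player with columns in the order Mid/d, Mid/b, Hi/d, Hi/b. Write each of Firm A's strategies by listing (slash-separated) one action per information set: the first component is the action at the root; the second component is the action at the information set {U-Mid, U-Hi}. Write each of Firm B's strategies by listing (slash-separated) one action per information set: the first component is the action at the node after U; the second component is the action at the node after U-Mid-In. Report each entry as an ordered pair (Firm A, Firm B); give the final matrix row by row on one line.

U/Out: (1,0) (1,0) (4,2) (4,2) | U/In: (1,-3) (4,0) (2,3) (2,3) | W/Out: (3,2) (3,2) (3,2) (3,2) | W/In: (3,2) (3,2) (3,2) (3,2)

         Mid/d    Mid/b     Hi/d     Hi/b
U/Out    (1,0)    (1,0)    (4,2)    (4,2)
 U/In   (1,-3)    (4,0)    (2,3)    (2,3)
W/Out    (3,2)    (3,2)    (3,2)    (3,2)
 W/In    (3,2)    (3,2)    (3,2)    (3,2)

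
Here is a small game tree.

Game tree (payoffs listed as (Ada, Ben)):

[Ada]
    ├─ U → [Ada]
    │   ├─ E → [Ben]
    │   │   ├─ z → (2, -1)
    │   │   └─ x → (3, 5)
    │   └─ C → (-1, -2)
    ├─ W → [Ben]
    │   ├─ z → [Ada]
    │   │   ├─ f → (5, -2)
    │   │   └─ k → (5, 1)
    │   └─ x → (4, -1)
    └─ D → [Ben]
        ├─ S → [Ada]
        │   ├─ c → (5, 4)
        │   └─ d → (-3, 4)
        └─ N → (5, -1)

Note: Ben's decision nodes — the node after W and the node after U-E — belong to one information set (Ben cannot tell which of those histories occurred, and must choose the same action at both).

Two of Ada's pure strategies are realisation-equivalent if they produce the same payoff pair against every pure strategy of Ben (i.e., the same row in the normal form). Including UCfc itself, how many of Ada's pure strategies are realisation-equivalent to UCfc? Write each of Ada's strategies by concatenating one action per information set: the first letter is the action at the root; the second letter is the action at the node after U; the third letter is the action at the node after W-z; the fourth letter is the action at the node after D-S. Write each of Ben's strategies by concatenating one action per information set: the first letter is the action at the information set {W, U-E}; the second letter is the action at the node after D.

4

Row for UCfc (columns zS, zN, xS, xN): (-1,-2) (-1,-2) (-1,-2) (-1,-2).
Under UCfc, Ada's choice at the node after W-z and at the node after D-S can never be reached regardless of what Ben does, so varying those choices leaves every outcome unchanged.
Holding the reachable choices fixed and varying the unreachable ones freely already gives 2 × 2 = 4 equivalent strategies.
No other strategy reproduces this row, so those 4 are the full class: UCfc, UCfd, UCkc, UCkd.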